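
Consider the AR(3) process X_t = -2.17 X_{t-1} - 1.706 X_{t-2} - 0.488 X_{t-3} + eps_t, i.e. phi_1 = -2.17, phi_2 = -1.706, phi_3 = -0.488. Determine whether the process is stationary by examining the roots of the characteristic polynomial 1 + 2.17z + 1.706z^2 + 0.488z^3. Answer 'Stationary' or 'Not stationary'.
\text{Stationary}

The AR(p) characteristic polynomial is P(z) = 1 + 2.17z + 1.706z^2 + 0.488z^3.
Stationarity requires all roots to lie outside the unit circle, i.e. |z| > 1 for every root.
Degree 3: look for a simple real root z0 first, then factor out (1 - z/z0) and solve the remaining quadratic.
Testing z0 = -1.25: P(-1.25) = 1 + (2.17)(-1.25) + (1.706)(-1.25)^2 + (0.488)(-1.25)^3
  = 1 + (-2.7125) + (2.665625) + (-0.953125) = 0.  So z_0 = -1.25 is a root, |z_0| = 1.25.
Divide out the factor (1 + 0.8 z) = (1 - z/z0) (since 1/z0 = -0.8):
  P(z) = (1 + 0.8 z)(1 + (1.37) z + (0.61) z^2)
  [check: z-coef 1.37 - (-0.8) = 2.17; z^2-coef 0.61 - (-0.8)(1.37) = 1.706; z^3-coef -(-0.8)(0.61) = 0.488.]
Remaining roots from the quadratic factor 1 + (1.37) z + (0.61) z^2:
  Set 1 + (1.37) z + (0.61) z^2 = 0, i.e. a z^2 + b z + c = 0 with a = 0.61, b = 1.37, c = 1.
  Discriminant D = b^2 - 4ac = (1.37)^2 - 4*(0.61)*1 = 1.8769 - (2.44) = -0.5631.
  D < 0, so the roots are the complex-conjugate pair z = (-b +/- i sqrt(-D)) / (2a) = -1.123 +/- 0.6151i.
  For a conjugate pair |z|^2 = z * conj(z) = (product of roots) = c/a = 1/(0.61) = 1.639344, so |z| = sqrt(1.639344) = 1.2804 for both roots.
Moduli of all roots: 1.2500, 1.2804, 1.2804.
All moduli strictly greater than 1? Yes.
Verdict: Stationary.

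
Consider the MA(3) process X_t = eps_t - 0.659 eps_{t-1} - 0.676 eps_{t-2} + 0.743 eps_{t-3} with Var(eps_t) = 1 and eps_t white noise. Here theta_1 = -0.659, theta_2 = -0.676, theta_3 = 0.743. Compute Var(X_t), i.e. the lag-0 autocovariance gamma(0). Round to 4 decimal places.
\gamma(0) = 2.4433

For an MA(q) process X_t = eps_t + sum_i theta_i eps_{t-i} with
Var(eps_t) = sigma^2, the variance is
  gamma(0) = sigma^2 * (1 + sum_i theta_i^2).
  sum_i theta_i^2 = (-0.659)^2 + (-0.676)^2 + (0.743)^2 = 0.434281 + 0.456976 + 0.552049 = 1.443306.
  gamma(0) = 1 * (1 + 1.443306) = 1 * 2.443306 = 2.443306, which rounds to 2.4433.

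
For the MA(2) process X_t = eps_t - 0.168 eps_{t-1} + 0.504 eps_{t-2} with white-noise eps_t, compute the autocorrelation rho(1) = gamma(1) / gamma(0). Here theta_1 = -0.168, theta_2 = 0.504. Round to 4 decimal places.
\rho(1) = -0.1971

For an MA(q) process with theta_0 = 1, the autocovariance is
  gamma(k) = sigma^2 * sum_{i=0..q-k} theta_i * theta_{i+k},
and rho(k) = gamma(k) / gamma(0). Sigma^2 cancels.
  numerator   = (1)*(-0.168) + (-0.168)*(0.504) = -0.252672.
  denominator = (1)^2 + (-0.168)^2 + (0.504)^2 = 1.28224.
  rho(1) = -0.252672 / 1.28224 = -0.1971.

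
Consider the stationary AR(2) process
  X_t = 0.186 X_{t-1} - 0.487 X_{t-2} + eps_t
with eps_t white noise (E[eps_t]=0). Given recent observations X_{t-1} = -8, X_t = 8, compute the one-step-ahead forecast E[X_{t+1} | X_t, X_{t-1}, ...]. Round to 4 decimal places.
E[X_{t+1} \mid \mathcal F_t] = 5.3840

For an AR(p) model X_t = c + sum_i phi_i X_{t-i} + eps_t, the
one-step-ahead conditional mean is
  E[X_{t+1} | X_t, ...] = c + sum_i phi_i X_{t+1-i}.
Substitute known values:
  E[X_{t+1} | ...] = (0.186) * (8) + (-0.487) * (-8)
                   = 5.3840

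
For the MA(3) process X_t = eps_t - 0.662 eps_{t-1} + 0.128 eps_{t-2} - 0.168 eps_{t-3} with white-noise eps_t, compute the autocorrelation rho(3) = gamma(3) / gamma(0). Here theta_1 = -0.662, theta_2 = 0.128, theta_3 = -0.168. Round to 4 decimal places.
\rho(3) = -0.1133

For an MA(q) process with theta_0 = 1, the autocovariance is
  gamma(k) = sigma^2 * sum_{i=0..q-k} theta_i * theta_{i+k},
and rho(k) = gamma(k) / gamma(0). Sigma^2 cancels.
  numerator   = (1)*(-0.168) = -0.168.
  denominator = (1)^2 + (-0.662)^2 + (0.128)^2 + (-0.168)^2 = 1.482852.
  rho(3) = -0.168 / 1.482852 = -0.1133.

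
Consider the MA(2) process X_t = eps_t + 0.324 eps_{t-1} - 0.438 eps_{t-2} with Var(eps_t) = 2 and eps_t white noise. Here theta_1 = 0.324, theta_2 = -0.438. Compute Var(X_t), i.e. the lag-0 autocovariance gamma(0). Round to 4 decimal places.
\gamma(0) = 2.5936

For an MA(q) process X_t = eps_t + sum_i theta_i eps_{t-i} with
Var(eps_t) = sigma^2, the variance is
  gamma(0) = sigma^2 * (1 + sum_i theta_i^2).
  sum_i theta_i^2 = (0.324)^2 + (-0.438)^2 = 0.104976 + 0.191844 = 0.29682.
  gamma(0) = 2 * (1 + 0.29682) = 2 * 1.29682 = 2.59364, which rounds to 2.5936.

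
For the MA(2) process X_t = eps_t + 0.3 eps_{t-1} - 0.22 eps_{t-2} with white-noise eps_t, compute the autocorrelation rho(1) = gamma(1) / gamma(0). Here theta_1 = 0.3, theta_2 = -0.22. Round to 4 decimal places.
\rho(1) = 0.2056

For an MA(q) process with theta_0 = 1, the autocovariance is
  gamma(k) = sigma^2 * sum_{i=0..q-k} theta_i * theta_{i+k},
and rho(k) = gamma(k) / gamma(0). Sigma^2 cancels.
  numerator   = (1)*(0.3) + (0.3)*(-0.22) = 0.234.
  denominator = (1)^2 + (0.3)^2 + (-0.22)^2 = 1.1384.
  rho(1) = 0.234 / 1.1384 = 0.2056.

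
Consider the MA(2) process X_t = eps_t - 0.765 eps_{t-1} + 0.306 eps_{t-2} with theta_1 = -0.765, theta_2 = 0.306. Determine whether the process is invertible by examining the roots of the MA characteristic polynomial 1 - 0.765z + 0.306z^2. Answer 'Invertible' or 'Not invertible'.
\text{Invertible}

The MA(q) characteristic polynomial is P(z) = 1 - 0.765z + 0.306z^2.
Invertibility requires all roots to lie outside the unit circle, i.e. |z| > 1 for every root.
Set 1 + (-0.765) z + (0.306) z^2 = 0, i.e. a z^2 + b z + c = 0 with a = 0.306, b = -0.765, c = 1.
Discriminant D = b^2 - 4ac = (-0.765)^2 - 4*(0.306)*1 = 0.585225 - (1.224) = -0.638775.
D < 0, so the roots are the complex-conjugate pair z = (-b +/- i sqrt(-D)) / (2a) = 1.25 +/- 1.3059i.
For a conjugate pair |z|^2 = z * conj(z) = (product of roots) = c/a = 1/(0.306) = 3.267974, so |z| = sqrt(3.267974) = 1.8078 for both roots.
Moduli of all roots: 1.8078, 1.8078.
All moduli strictly greater than 1? Yes.
Verdict: Invertible.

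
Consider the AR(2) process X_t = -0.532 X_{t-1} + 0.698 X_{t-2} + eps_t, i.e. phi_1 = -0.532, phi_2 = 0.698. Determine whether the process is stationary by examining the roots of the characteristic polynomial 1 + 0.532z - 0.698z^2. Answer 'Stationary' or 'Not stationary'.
\text{Not stationary}

The AR(p) characteristic polynomial is P(z) = 1 + 0.532z - 0.698z^2.
Stationarity requires all roots to lie outside the unit circle, i.e. |z| > 1 for every root.
Set 1 + (0.532) z + (-0.698) z^2 = 0, i.e. a z^2 + b z + c = 0 with a = -0.698, b = 0.532, c = 1.
Discriminant D = b^2 - 4ac = (0.532)^2 - 4*(-0.698)*1 = 0.283024 - (-2.792) = 3.075024.
D >= 0, so the roots are real: z = (-b +/- sqrt(D)) / (2a) = (-0.532 +/- 1.753575) / (-1.396).
  z_1 = (-0.532 + 1.753575) / (-1.396) = -0.8751,   |z_1| = 0.8751.
  z_2 = (-0.532 - 1.753575) / (-1.396) = 1.6372,   |z_2| = 1.6372.
Moduli of all roots: 0.8751, 1.6372.
All moduli strictly greater than 1? No.
Verdict: Not stationary.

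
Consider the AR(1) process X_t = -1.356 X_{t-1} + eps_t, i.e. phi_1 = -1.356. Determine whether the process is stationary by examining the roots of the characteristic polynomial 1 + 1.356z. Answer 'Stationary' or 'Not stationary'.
\text{Not stationary}

The AR(p) characteristic polynomial is P(z) = 1 + 1.356z.
Stationarity requires all roots to lie outside the unit circle, i.e. |z| > 1 for every root.
This is linear in z: 1 + (1.356) z = 0  =>  z = -1/(1.356) = -0.737463,  |z| = 0.737463.
Moduli of all roots: 0.7375.
All moduli strictly greater than 1? No.
Verdict: Not stationary.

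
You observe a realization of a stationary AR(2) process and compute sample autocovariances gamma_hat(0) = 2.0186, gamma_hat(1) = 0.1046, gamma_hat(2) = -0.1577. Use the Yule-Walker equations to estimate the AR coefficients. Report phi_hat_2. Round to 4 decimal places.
\hat\phi_{2} = -0.0810

The Yule-Walker equations for an AR(p) process read, in matrix form,
  Gamma_p phi = r_p,   with   (Gamma_p)_{ij} = gamma(|i - j|),
                       (r_p)_i = gamma(i),   i,j = 1..p.
Substitute the sample gammas (Toeplitz matrix and right-hand side of size 2):
  Gamma_p = [[2.0186, 0.1046], [0.1046, 2.0186]]
  r_p     = [0.1046, -0.1577]
Written out:
  2.0186 phi_1 + 0.1046 phi_2 = 0.1046
  0.1046 phi_1 + 2.0186 phi_2 = -0.1577
Solve by Cramer's rule:
  det = gamma(0)^2 - gamma(1)^2 = (2.0186)^2 - (0.1046)^2 = 4.07474596 - 0.01094116 = 4.0638048
  phi_hat_1 = [gamma(1) gamma(0) - gamma(1) gamma(2)] / det = [(0.1046)(2.0186) - (0.1046)(-0.1577)] / 4.0638048 = 0.22764098 / 4.0638048 = 0.056
  phi_hat_2 = [gamma(0) gamma(2) - gamma(1)^2] / det = [(2.0186)(-0.1577) - (0.1046)^2] / 4.0638048 = -0.32927438 / 4.0638048 = -0.081
So phi_hat = [0.0560, -0.0810].
Therefore phi_hat_2 = -0.0810.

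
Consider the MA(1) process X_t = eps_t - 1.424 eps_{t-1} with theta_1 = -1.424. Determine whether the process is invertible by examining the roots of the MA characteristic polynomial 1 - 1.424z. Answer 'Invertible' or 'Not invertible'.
\text{Not invertible}

The MA(q) characteristic polynomial is P(z) = 1 - 1.424z.
Invertibility requires all roots to lie outside the unit circle, i.e. |z| > 1 for every root.
This is linear in z: 1 + (-1.424) z = 0  =>  z = -1/(-1.424) = 0.702247,  |z| = 0.702247.
Moduli of all roots: 0.7022.
All moduli strictly greater than 1? No.
Verdict: Not invertible.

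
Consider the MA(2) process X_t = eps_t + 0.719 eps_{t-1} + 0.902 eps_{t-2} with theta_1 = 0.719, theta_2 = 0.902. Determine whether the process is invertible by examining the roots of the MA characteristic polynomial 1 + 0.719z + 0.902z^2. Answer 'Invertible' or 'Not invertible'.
\text{Invertible}

The MA(q) characteristic polynomial is P(z) = 1 + 0.719z + 0.902z^2.
Invertibility requires all roots to lie outside the unit circle, i.e. |z| > 1 for every root.
Set 1 + (0.719) z + (0.902) z^2 = 0, i.e. a z^2 + b z + c = 0 with a = 0.902, b = 0.719, c = 1.
Discriminant D = b^2 - 4ac = (0.719)^2 - 4*(0.902)*1 = 0.516961 - (3.608) = -3.091039.
D < 0, so the roots are the complex-conjugate pair z = (-b +/- i sqrt(-D)) / (2a) = -0.3986 +/- 0.9746i.
For a conjugate pair |z|^2 = z * conj(z) = (product of roots) = c/a = 1/(0.902) = 1.108647, so |z| = sqrt(1.108647) = 1.0529 for both roots.
Moduli of all roots: 1.0529, 1.0529.
All moduli strictly greater than 1? Yes.
Verdict: Invertible.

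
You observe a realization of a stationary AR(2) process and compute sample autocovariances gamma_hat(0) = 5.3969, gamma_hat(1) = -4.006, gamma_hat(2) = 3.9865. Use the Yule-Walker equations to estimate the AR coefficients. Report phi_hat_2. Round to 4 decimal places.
\hat\phi_{2} = 0.4180

The Yule-Walker equations for an AR(p) process read, in matrix form,
  Gamma_p phi = r_p,   with   (Gamma_p)_{ij} = gamma(|i - j|),
                       (r_p)_i = gamma(i),   i,j = 1..p.
Substitute the sample gammas (Toeplitz matrix and right-hand side of size 2):
  Gamma_p = [[5.3969, -4.006], [-4.006, 5.3969]]
  r_p     = [-4.006, 3.9865]
Written out:
  5.3969 phi_1 - 4.006 phi_2 = -4.006
  -4.006 phi_1 + 5.3969 phi_2 = 3.9865
Solve by Cramer's rule:
  det = gamma(0)^2 - gamma(1)^2 = (5.3969)^2 - (-4.006)^2 = 29.12652961 - 16.048036 = 13.07849361
  phi_hat_1 = [gamma(1) gamma(0) - gamma(1) gamma(2)] / det = [(-4.006)(5.3969) - (-4.006)(3.9865)] / 13.07849361 = -5.6500624 / 13.07849361 = -0.432
  phi_hat_2 = [gamma(0) gamma(2) - gamma(1)^2] / det = [(5.3969)(3.9865) - (-4.006)^2] / 13.07849361 = 5.46670585 / 13.07849361 = 0.418
So phi_hat = [-0.4320, 0.4180].
Therefore phi_hat_2 = 0.4180.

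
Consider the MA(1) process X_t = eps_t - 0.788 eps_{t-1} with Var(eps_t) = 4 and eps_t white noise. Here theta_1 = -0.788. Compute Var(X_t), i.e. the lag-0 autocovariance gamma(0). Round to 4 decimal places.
\gamma(0) = 6.4838

For an MA(q) process X_t = eps_t + sum_i theta_i eps_{t-i} with
Var(eps_t) = sigma^2, the variance is
  gamma(0) = sigma^2 * (1 + sum_i theta_i^2).
  sum_i theta_i^2 = (-0.788)^2 = 0.620944.
  gamma(0) = 4 * (1 + 0.620944) = 4 * 1.620944 = 6.483776, which rounds to 6.4838.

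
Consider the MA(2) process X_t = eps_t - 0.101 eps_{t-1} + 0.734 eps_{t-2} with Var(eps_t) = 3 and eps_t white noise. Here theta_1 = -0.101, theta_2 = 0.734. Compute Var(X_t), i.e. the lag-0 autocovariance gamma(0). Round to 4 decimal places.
\gamma(0) = 4.6469

For an MA(q) process X_t = eps_t + sum_i theta_i eps_{t-i} with
Var(eps_t) = sigma^2, the variance is
  gamma(0) = sigma^2 * (1 + sum_i theta_i^2).
  sum_i theta_i^2 = (-0.101)^2 + (0.734)^2 = 0.010201 + 0.538756 = 0.548957.
  gamma(0) = 3 * (1 + 0.548957) = 3 * 1.548957 = 4.646871, which rounds to 4.6469.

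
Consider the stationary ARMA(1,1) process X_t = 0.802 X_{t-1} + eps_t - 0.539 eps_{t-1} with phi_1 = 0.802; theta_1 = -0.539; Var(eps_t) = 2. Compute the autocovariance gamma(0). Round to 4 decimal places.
\gamma(0) = 2.3877

Multiply the model equation by X_{t-k} and take expectations. With theta_0 = psi_0 = 1 and psi_j the MA(infinity) weights, this gives
  gamma(k) - sum_i phi_i gamma(k-i) = c_k,
  c_k = sigma^2 * sum_{j=k..q} theta_j psi_{j-k}   (c_k = 0 for k > q),
using gamma(-m) = gamma(m).
psi-weights needed (psi_j = theta_j + sum_i phi_i psi_{j-i}):
  psi_1 = theta_1 + phi_1 = -0.539 + (0.802) = 0.263
Right-hand sides:
  c_0 = sigma^2 (1 + theta_1 psi_1) = 2 * (1 + (-0.539)(0.263)) = 2 * 0.858243 = 1.716486
  c_1 = sigma^2 theta_1 = 2 * (-0.539) = -1.078
  c_2 = 0
Equations for k = 0 and k = 1 (AR order 1):
  gamma(0) = phi_1 gamma(1) + c_0
  gamma(1) = phi_1 gamma(0) + c_1
Substituting the second into the first: gamma(0) (1 - phi_1^2) = c_0 + phi_1 c_1, so
  gamma(0) = (c_0 + phi_1 c_1) / (1 - phi_1^2) = (1.716486 + (0.802)(-1.078)) / (1 - (0.802)^2) = 0.85193 / 0.356796 = 2.387723.
Therefore gamma(0) = 2.3877 (to 4 decimal places).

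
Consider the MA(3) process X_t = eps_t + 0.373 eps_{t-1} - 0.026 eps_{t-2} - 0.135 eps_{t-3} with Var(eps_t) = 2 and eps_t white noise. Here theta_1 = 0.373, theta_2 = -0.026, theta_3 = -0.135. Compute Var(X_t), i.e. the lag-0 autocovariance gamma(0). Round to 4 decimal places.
\gamma(0) = 2.3161

For an MA(q) process X_t = eps_t + sum_i theta_i eps_{t-i} with
Var(eps_t) = sigma^2, the variance is
  gamma(0) = sigma^2 * (1 + sum_i theta_i^2).
  sum_i theta_i^2 = (0.373)^2 + (-0.026)^2 + (-0.135)^2 = 0.139129 + 0.000676 + 0.018225 = 0.15803.
  gamma(0) = 2 * (1 + 0.15803) = 2 * 1.15803 = 2.31606, which rounds to 2.3161.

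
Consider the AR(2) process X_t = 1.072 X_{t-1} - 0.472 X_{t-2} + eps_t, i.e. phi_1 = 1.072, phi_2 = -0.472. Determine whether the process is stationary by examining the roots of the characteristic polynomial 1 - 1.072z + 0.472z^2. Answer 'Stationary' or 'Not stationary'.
\text{Stationary}

The AR(p) characteristic polynomial is P(z) = 1 - 1.072z + 0.472z^2.
Stationarity requires all roots to lie outside the unit circle, i.e. |z| > 1 for every root.
Set 1 + (-1.072) z + (0.472) z^2 = 0, i.e. a z^2 + b z + c = 0 with a = 0.472, b = -1.072, c = 1.
Discriminant D = b^2 - 4ac = (-1.072)^2 - 4*(0.472)*1 = 1.149184 - (1.888) = -0.738816.
D < 0, so the roots are the complex-conjugate pair z = (-b +/- i sqrt(-D)) / (2a) = 1.1356 +/- 0.9105i.
For a conjugate pair |z|^2 = z * conj(z) = (product of roots) = c/a = 1/(0.472) = 2.118644, so |z| = sqrt(2.118644) = 1.4556 for both roots.
Moduli of all roots: 1.4556, 1.4556.
All moduli strictly greater than 1? Yes.
Verdict: Stationary.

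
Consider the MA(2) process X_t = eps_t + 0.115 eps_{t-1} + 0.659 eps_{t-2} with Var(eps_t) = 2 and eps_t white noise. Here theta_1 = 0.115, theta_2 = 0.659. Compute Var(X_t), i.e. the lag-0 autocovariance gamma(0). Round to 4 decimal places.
\gamma(0) = 2.8950

For an MA(q) process X_t = eps_t + sum_i theta_i eps_{t-i} with
Var(eps_t) = sigma^2, the variance is
  gamma(0) = sigma^2 * (1 + sum_i theta_i^2).
  sum_i theta_i^2 = (0.115)^2 + (0.659)^2 = 0.013225 + 0.434281 = 0.447506.
  gamma(0) = 2 * (1 + 0.447506) = 2 * 1.447506 = 2.895012, which rounds to 2.8950.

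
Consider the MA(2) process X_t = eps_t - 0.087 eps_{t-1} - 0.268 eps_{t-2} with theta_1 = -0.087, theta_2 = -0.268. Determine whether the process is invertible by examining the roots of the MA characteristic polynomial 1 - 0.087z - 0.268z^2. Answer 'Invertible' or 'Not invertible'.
\text{Invertible}

The MA(q) characteristic polynomial is P(z) = 1 - 0.087z - 0.268z^2.
Invertibility requires all roots to lie outside the unit circle, i.e. |z| > 1 for every root.
Set 1 + (-0.087) z + (-0.268) z^2 = 0, i.e. a z^2 + b z + c = 0 with a = -0.268, b = -0.087, c = 1.
Discriminant D = b^2 - 4ac = (-0.087)^2 - 4*(-0.268)*1 = 0.007569 - (-1.072) = 1.079569.
D >= 0, so the roots are real: z = (-b +/- sqrt(D)) / (2a) = (0.087 +/- 1.039023) / (-0.536).
  z_1 = (0.087 + 1.039023) / (-0.536) = -2.1008,   |z_1| = 2.1008.
  z_2 = (0.087 - 1.039023) / (-0.536) = 1.7762,   |z_2| = 1.7762.
Moduli of all roots: 2.1008, 1.7762.
All moduli strictly greater than 1? Yes.
Verdict: Invertible.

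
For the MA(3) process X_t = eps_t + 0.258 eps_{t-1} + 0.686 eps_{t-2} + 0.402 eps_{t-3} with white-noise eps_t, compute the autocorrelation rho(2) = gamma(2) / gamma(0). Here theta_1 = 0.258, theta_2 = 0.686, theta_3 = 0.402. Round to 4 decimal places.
\rho(2) = 0.4649

For an MA(q) process with theta_0 = 1, the autocovariance is
  gamma(k) = sigma^2 * sum_{i=0..q-k} theta_i * theta_{i+k},
and rho(k) = gamma(k) / gamma(0). Sigma^2 cancels.
  numerator   = (1)*(0.686) + (0.258)*(0.402) = 0.789716.
  denominator = (1)^2 + (0.258)^2 + (0.686)^2 + (0.402)^2 = 1.698764.
  rho(2) = 0.789716 / 1.698764 = 0.4649.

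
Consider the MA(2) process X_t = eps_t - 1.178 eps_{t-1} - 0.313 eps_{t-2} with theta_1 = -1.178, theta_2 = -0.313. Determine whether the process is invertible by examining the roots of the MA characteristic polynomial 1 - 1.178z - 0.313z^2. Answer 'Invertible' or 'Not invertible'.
\text{Not invertible}

The MA(q) characteristic polynomial is P(z) = 1 - 1.178z - 0.313z^2.
Invertibility requires all roots to lie outside the unit circle, i.e. |z| > 1 for every root.
Set 1 + (-1.178) z + (-0.313) z^2 = 0, i.e. a z^2 + b z + c = 0 with a = -0.313, b = -1.178, c = 1.
Discriminant D = b^2 - 4ac = (-1.178)^2 - 4*(-0.313)*1 = 1.387684 - (-1.252) = 2.639684.
D >= 0, so the roots are real: z = (-b +/- sqrt(D)) / (2a) = (1.178 +/- 1.62471) / (-0.626).
  z_1 = (1.178 + 1.62471) / (-0.626) = -4.4772,   |z_1| = 4.4772.
  z_2 = (1.178 - 1.62471) / (-0.626) = 0.7136,   |z_2| = 0.7136.
Moduli of all roots: 4.4772, 0.7136.
All moduli strictly greater than 1? No.
Verdict: Not invertible.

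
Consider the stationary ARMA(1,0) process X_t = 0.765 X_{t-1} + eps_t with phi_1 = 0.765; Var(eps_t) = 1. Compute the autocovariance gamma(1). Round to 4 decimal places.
\gamma(1) = 1.8444

Multiply the model equation by X_{t-k} and take expectations. With theta_0 = psi_0 = 1 and psi_j the MA(infinity) weights, this gives
  gamma(k) - sum_i phi_i gamma(k-i) = c_k,
  c_k = sigma^2 * sum_{j=k..q} theta_j psi_{j-k}   (c_k = 0 for k > q),
using gamma(-m) = gamma(m).
Pure AR (q = 0): c_0 = sigma^2 = 1, c_k = 0 for k >= 1.
Equations for k = 0 and k = 1 (AR order 1):
  gamma(0) = phi_1 gamma(1) + c_0
  gamma(1) = phi_1 gamma(0) + c_1
Substituting the second into the first: gamma(0) (1 - phi_1^2) = c_0 + phi_1 c_1, so
  gamma(0) = c_0 / (1 - phi_1^2) = 1 / (1 - (0.765)^2) = 1 / 0.414775 = 2.410946.
  gamma(1) = phi_1 gamma(0) = (0.765)(2.410946) = 1.844373.
Therefore gamma(1) = 1.8444 (to 4 decimal places).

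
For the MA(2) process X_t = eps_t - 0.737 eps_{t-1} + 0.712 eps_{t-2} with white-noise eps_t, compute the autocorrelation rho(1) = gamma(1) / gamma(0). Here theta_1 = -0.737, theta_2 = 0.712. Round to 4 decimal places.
\rho(1) = -0.6155

For an MA(q) process with theta_0 = 1, the autocovariance is
  gamma(k) = sigma^2 * sum_{i=0..q-k} theta_i * theta_{i+k},
and rho(k) = gamma(k) / gamma(0). Sigma^2 cancels.
  numerator   = (1)*(-0.737) + (-0.737)*(0.712) = -1.261744.
  denominator = (1)^2 + (-0.737)^2 + (0.712)^2 = 2.050113.
  rho(1) = -1.261744 / 2.050113 = -0.6155.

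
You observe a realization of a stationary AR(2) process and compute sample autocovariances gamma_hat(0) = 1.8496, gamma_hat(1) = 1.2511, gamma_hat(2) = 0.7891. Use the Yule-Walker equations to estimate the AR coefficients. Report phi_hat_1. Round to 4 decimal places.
\hat\phi_{1} = 0.7150

The Yule-Walker equations for an AR(p) process read, in matrix form,
  Gamma_p phi = r_p,   with   (Gamma_p)_{ij} = gamma(|i - j|),
                       (r_p)_i = gamma(i),   i,j = 1..p.
Substitute the sample gammas (Toeplitz matrix and right-hand side of size 2):
  Gamma_p = [[1.8496, 1.2511], [1.2511, 1.8496]]
  r_p     = [1.2511, 0.7891]
Written out:
  1.8496 phi_1 + 1.2511 phi_2 = 1.2511
  1.2511 phi_1 + 1.8496 phi_2 = 0.7891
Solve by Cramer's rule:
  det = gamma(0)^2 - gamma(1)^2 = (1.8496)^2 - (1.2511)^2 = 3.42102016 - 1.56525121 = 1.85576895
  phi_hat_1 = [gamma(1) gamma(0) - gamma(1) gamma(2)] / det = [(1.2511)(1.8496) - (1.2511)(0.7891)] / 1.85576895 = 1.32679155 / 1.85576895 = 0.715
  phi_hat_2 = [gamma(0) gamma(2) - gamma(1)^2] / det = [(1.8496)(0.7891) - (1.2511)^2] / 1.85576895 = -0.10573185 / 1.85576895 = -0.057
So phi_hat = [0.7150, -0.0570].
Therefore phi_hat_1 = 0.7150.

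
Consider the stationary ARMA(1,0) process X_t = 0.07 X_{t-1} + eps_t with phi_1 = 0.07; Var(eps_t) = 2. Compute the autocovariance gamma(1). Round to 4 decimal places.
\gamma(1) = 0.1407

Multiply the model equation by X_{t-k} and take expectations. With theta_0 = psi_0 = 1 and psi_j the MA(infinity) weights, this gives
  gamma(k) - sum_i phi_i gamma(k-i) = c_k,
  c_k = sigma^2 * sum_{j=k..q} theta_j psi_{j-k}   (c_k = 0 for k > q),
using gamma(-m) = gamma(m).
Pure AR (q = 0): c_0 = sigma^2 = 2, c_k = 0 for k >= 1.
Equations for k = 0 and k = 1 (AR order 1):
  gamma(0) = phi_1 gamma(1) + c_0
  gamma(1) = phi_1 gamma(0) + c_1
Substituting the second into the first: gamma(0) (1 - phi_1^2) = c_0 + phi_1 c_1, so
  gamma(0) = c_0 / (1 - phi_1^2) = 2 / (1 - (0.07)^2) = 2 / 0.9951 = 2.009848.
  gamma(1) = phi_1 gamma(0) = (0.07)(2.009848) = 0.140689.
Therefore gamma(1) = 0.1407 (to 4 decimal places).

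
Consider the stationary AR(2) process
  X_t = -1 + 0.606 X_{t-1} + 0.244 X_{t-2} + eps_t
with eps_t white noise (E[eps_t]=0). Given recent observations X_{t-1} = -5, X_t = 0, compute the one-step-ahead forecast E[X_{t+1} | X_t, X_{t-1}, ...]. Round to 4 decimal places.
E[X_{t+1} \mid \mathcal F_t] = -2.2200

For an AR(p) model X_t = c + sum_i phi_i X_{t-i} + eps_t, the
one-step-ahead conditional mean is
  E[X_{t+1} | X_t, ...] = c + sum_i phi_i X_{t+1-i}.
Substitute known values:
  E[X_{t+1} | ...] = -1 + (0.606) * (0) + (0.244) * (-5)
                   = -2.2200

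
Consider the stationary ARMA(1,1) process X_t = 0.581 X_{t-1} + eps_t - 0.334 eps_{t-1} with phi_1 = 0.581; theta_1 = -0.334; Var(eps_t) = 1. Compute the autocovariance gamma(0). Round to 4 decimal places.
\gamma(0) = 1.0921

Multiply the model equation by X_{t-k} and take expectations. With theta_0 = psi_0 = 1 and psi_j the MA(infinity) weights, this gives
  gamma(k) - sum_i phi_i gamma(k-i) = c_k,
  c_k = sigma^2 * sum_{j=k..q} theta_j psi_{j-k}   (c_k = 0 for k > q),
using gamma(-m) = gamma(m).
psi-weights needed (psi_j = theta_j + sum_i phi_i psi_{j-i}):
  psi_1 = theta_1 + phi_1 = -0.334 + (0.581) = 0.247
Right-hand sides:
  c_0 = sigma^2 (1 + theta_1 psi_1) = 1 * (1 + (-0.334)(0.247)) = 1 * 0.917502 = 0.917502
  c_1 = sigma^2 theta_1 = 1 * (-0.334) = -0.334
  c_2 = 0
Equations for k = 0 and k = 1 (AR order 1):
  gamma(0) = phi_1 gamma(1) + c_0
  gamma(1) = phi_1 gamma(0) + c_1
Substituting the second into the first: gamma(0) (1 - phi_1^2) = c_0 + phi_1 c_1, so
  gamma(0) = (c_0 + phi_1 c_1) / (1 - phi_1^2) = (0.917502 + (0.581)(-0.334)) / (1 - (0.581)^2) = 0.723448 / 0.662439 = 1.092098.
Therefore gamma(0) = 1.0921 (to 4 decimal places).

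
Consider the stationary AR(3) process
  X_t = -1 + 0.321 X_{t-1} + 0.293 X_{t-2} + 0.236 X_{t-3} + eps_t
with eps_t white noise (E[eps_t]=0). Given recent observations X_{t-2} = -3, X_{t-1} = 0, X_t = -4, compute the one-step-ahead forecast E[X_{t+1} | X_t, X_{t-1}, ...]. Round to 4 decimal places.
E[X_{t+1} \mid \mathcal F_t] = -2.9920

For an AR(p) model X_t = c + sum_i phi_i X_{t-i} + eps_t, the
one-step-ahead conditional mean is
  E[X_{t+1} | X_t, ...] = c + sum_i phi_i X_{t+1-i}.
Substitute known values:
  E[X_{t+1} | ...] = -1 + (0.321) * (-4) + (0.293) * (0) + (0.236) * (-3)
                   = -2.9920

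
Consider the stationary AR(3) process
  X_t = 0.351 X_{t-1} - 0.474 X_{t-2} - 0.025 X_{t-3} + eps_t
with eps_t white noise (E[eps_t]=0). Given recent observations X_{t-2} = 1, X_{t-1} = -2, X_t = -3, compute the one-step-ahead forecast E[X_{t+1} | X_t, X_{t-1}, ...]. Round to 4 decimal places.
E[X_{t+1} \mid \mathcal F_t] = -0.1300

For an AR(p) model X_t = c + sum_i phi_i X_{t-i} + eps_t, the
one-step-ahead conditional mean is
  E[X_{t+1} | X_t, ...] = c + sum_i phi_i X_{t+1-i}.
Substitute known values:
  E[X_{t+1} | ...] = (0.351) * (-3) + (-0.474) * (-2) + (-0.025) * (1)
                   = -0.1300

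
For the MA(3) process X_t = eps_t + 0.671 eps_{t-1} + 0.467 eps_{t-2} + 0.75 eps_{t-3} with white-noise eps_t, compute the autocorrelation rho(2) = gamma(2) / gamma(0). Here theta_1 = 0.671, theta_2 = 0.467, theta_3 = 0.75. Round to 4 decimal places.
\rho(2) = 0.4349

For an MA(q) process with theta_0 = 1, the autocovariance is
  gamma(k) = sigma^2 * sum_{i=0..q-k} theta_i * theta_{i+k},
and rho(k) = gamma(k) / gamma(0). Sigma^2 cancels.
  numerator   = (1)*(0.467) + (0.671)*(0.75) = 0.97025.
  denominator = (1)^2 + (0.671)^2 + (0.467)^2 + (0.75)^2 = 2.23083.
  rho(2) = 0.97025 / 2.23083 = 0.4349.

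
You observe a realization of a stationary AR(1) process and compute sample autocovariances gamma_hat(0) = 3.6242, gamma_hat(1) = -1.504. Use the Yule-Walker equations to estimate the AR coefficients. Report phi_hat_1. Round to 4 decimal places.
\hat\phi_{1} = -0.4150

The Yule-Walker equations for an AR(p) process read, in matrix form,
  Gamma_p phi = r_p,   with   (Gamma_p)_{ij} = gamma(|i - j|),
                       (r_p)_i = gamma(i),   i,j = 1..p.
Substitute the sample gammas (Toeplitz matrix and right-hand side of size 1):
  Gamma_p = [[3.6242]]
  r_p     = [-1.504]
With p = 1 this is the single equation gamma(0) phi_1 = gamma(1):
  phi_hat_1 = gamma(1) / gamma(0) = -1.504 / 3.6242 = -0.4150.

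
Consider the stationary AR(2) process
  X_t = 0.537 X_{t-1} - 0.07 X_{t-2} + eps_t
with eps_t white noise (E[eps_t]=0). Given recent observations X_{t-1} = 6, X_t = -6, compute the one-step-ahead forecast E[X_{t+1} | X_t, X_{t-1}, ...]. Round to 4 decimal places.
E[X_{t+1} \mid \mathcal F_t] = -3.6420

For an AR(p) model X_t = c + sum_i phi_i X_{t-i} + eps_t, the
one-step-ahead conditional mean is
  E[X_{t+1} | X_t, ...] = c + sum_i phi_i X_{t+1-i}.
Substitute known values:
  E[X_{t+1} | ...] = (0.537) * (-6) + (-0.07) * (6)
                   = -3.6420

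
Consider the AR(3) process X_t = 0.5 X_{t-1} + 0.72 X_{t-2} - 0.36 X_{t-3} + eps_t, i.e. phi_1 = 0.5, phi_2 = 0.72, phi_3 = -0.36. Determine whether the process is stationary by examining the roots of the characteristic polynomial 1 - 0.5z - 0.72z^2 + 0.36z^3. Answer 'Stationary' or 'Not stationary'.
\text{Stationary}

The AR(p) characteristic polynomial is P(z) = 1 - 0.5z - 0.72z^2 + 0.36z^3.
Stationarity requires all roots to lie outside the unit circle, i.e. |z| > 1 for every root.
Degree 3: look for a simple real root z0 first, then factor out (1 - z/z0) and solve the remaining quadratic.
Testing z0 = 2: P(2) = 1 + (-0.5)(2) + (-0.72)(2)^2 + (0.36)(2)^3
  = 1 + (-1) + (-2.88) + (2.88) = 0.  So z_0 = 2 is a root, |z_0| = 2.
Divide out the factor (1 - 0.5 z) = (1 - z/z0) (since 1/z0 = 0.5):
  P(z) = (1 - 0.5 z)(1 + (0) z + (-0.72) z^2)
  [check: z-coef 0 - (0.5) = -0.5; z^2-coef -0.72 - (0.5)(0) = -0.72; z^3-coef -(0.5)(-0.72) = 0.36.]
Remaining roots from the quadratic factor 1 + (0) z + (-0.72) z^2:
  Set 1 + (0) z + (-0.72) z^2 = 0, i.e. a z^2 + b z + c = 0 with a = -0.72, b = 0, c = 1.
  Discriminant D = b^2 - 4ac = (0)^2 - 4*(-0.72)*1 = 0 - (-2.88) = 2.88.
  D >= 0, so the roots are real: z = (-b +/- sqrt(D)) / (2a) = (0 +/- 1.697056) / (-1.44).
    z_1 = (0 + 1.697056) / (-1.44) = -1.1785,   |z_1| = 1.1785.
    z_2 = (0 - 1.697056) / (-1.44) = 1.1785,   |z_2| = 1.1785.
Moduli of all roots: 2.0000, 1.1785, 1.1785.
All moduli strictly greater than 1? Yes.
Verdict: Stationary.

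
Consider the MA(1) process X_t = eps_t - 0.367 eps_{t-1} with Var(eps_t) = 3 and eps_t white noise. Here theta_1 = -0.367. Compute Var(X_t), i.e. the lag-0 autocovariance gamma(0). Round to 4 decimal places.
\gamma(0) = 3.4041

For an MA(q) process X_t = eps_t + sum_i theta_i eps_{t-i} with
Var(eps_t) = sigma^2, the variance is
  gamma(0) = sigma^2 * (1 + sum_i theta_i^2).
  sum_i theta_i^2 = (-0.367)^2 = 0.134689.
  gamma(0) = 3 * (1 + 0.134689) = 3 * 1.134689 = 3.404067, which rounds to 3.4041.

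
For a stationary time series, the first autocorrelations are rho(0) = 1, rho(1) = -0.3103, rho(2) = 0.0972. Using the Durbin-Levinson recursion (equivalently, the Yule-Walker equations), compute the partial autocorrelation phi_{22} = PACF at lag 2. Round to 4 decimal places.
\phi_{22} = 0.0010

The PACF at lag k is phi_{kk}, the last component of the solution
to the Yule-Walker system G_k phi = r_k where
  (G_k)_{ij} = rho(|i - j|), (r_k)_i = rho(i), i,j = 1..k.
Equivalently, Durbin-Levinson gives phi_{kk} iteratively:
  phi_{11} = rho(1)
  phi_{kk} = [rho(k) - sum_{j=1..k-1} phi_{k-1,j} rho(k-j)]
            / [1 - sum_{j=1..k-1} phi_{k-1,j} rho(j)],
  phi_{k,j} = phi_{k-1,j} - phi_{kk} phi_{k-1,k-j},  j = 1..k-1.
Step k = 1:
  phi_11 = rho(1) = -0.3103.
Step k = 2:
  phi_22 = [rho(2) - phi_11 rho(1)] / [1 - phi_11 rho(1)] = [0.0972 - (-0.3103)(-0.3103)] / [1 - (-0.3103)(-0.3103)]
         = 0.00091391 / 0.90371391 = 0.001.
Therefore phi_{22} = 0.0010.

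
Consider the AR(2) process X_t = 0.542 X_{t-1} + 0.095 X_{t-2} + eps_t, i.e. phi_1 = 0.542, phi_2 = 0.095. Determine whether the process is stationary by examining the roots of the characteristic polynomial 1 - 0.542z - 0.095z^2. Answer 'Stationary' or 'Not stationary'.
\text{Stationary}

The AR(p) characteristic polynomial is P(z) = 1 - 0.542z - 0.095z^2.
Stationarity requires all roots to lie outside the unit circle, i.e. |z| > 1 for every root.
Set 1 + (-0.542) z + (-0.095) z^2 = 0, i.e. a z^2 + b z + c = 0 with a = -0.095, b = -0.542, c = 1.
Discriminant D = b^2 - 4ac = (-0.542)^2 - 4*(-0.095)*1 = 0.293764 - (-0.38) = 0.673764.
D >= 0, so the roots are real: z = (-b +/- sqrt(D)) / (2a) = (0.542 +/- 0.820831) / (-0.19).
  z_1 = (0.542 + 0.820831) / (-0.19) = -7.1728,   |z_1| = 7.1728.
  z_2 = (0.542 - 0.820831) / (-0.19) = 1.4675,   |z_2| = 1.4675.
Moduli of all roots: 7.1728, 1.4675.
All moduli strictly greater than 1? Yes.
Verdict: Stationary.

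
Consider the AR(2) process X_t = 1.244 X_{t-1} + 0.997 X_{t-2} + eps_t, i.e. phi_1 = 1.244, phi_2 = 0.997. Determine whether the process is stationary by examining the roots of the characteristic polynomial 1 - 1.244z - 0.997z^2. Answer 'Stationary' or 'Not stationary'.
\text{Not stationary}

The AR(p) characteristic polynomial is P(z) = 1 - 1.244z - 0.997z^2.
Stationarity requires all roots to lie outside the unit circle, i.e. |z| > 1 for every root.
Set 1 + (-1.244) z + (-0.997) z^2 = 0, i.e. a z^2 + b z + c = 0 with a = -0.997, b = -1.244, c = 1.
Discriminant D = b^2 - 4ac = (-1.244)^2 - 4*(-0.997)*1 = 1.547536 - (-3.988) = 5.535536.
D >= 0, so the roots are real: z = (-b +/- sqrt(D)) / (2a) = (1.244 +/- 2.352772) / (-1.994).
  z_1 = (1.244 + 2.352772) / (-1.994) = -1.8038,   |z_1| = 1.8038.
  z_2 = (1.244 - 2.352772) / (-1.994) = 0.5561,   |z_2| = 0.5561.
Moduli of all roots: 1.8038, 0.5561.
All moduli strictly greater than 1? No.
Verdict: Not stationary.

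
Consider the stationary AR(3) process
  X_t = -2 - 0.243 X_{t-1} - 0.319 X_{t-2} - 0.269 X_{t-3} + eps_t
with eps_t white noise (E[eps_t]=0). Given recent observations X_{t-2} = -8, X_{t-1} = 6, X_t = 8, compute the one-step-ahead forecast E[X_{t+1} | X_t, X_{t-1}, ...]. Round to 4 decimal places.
E[X_{t+1} \mid \mathcal F_t] = -3.7060

For an AR(p) model X_t = c + sum_i phi_i X_{t-i} + eps_t, the
one-step-ahead conditional mean is
  E[X_{t+1} | X_t, ...] = c + sum_i phi_i X_{t+1-i}.
Substitute known values:
  E[X_{t+1} | ...] = -2 + (-0.243) * (8) + (-0.319) * (6) + (-0.269) * (-8)
                   = -3.7060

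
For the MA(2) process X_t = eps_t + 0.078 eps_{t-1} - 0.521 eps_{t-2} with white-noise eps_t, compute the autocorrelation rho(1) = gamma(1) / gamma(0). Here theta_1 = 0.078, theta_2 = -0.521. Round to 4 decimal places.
\rho(1) = 0.0292

For an MA(q) process with theta_0 = 1, the autocovariance is
  gamma(k) = sigma^2 * sum_{i=0..q-k} theta_i * theta_{i+k},
and rho(k) = gamma(k) / gamma(0). Sigma^2 cancels.
  numerator   = (1)*(0.078) + (0.078)*(-0.521) = 0.037362.
  denominator = (1)^2 + (0.078)^2 + (-0.521)^2 = 1.277525.
  rho(1) = 0.037362 / 1.277525 = 0.0292.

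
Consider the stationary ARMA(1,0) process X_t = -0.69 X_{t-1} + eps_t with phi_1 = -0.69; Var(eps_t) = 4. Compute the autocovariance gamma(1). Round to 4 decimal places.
\gamma(1) = -5.2682

Multiply the model equation by X_{t-k} and take expectations. With theta_0 = psi_0 = 1 and psi_j the MA(infinity) weights, this gives
  gamma(k) - sum_i phi_i gamma(k-i) = c_k,
  c_k = sigma^2 * sum_{j=k..q} theta_j psi_{j-k}   (c_k = 0 for k > q),
using gamma(-m) = gamma(m).
Pure AR (q = 0): c_0 = sigma^2 = 4, c_k = 0 for k >= 1.
Equations for k = 0 and k = 1 (AR order 1):
  gamma(0) = phi_1 gamma(1) + c_0
  gamma(1) = phi_1 gamma(0) + c_1
Substituting the second into the first: gamma(0) (1 - phi_1^2) = c_0 + phi_1 c_1, so
  gamma(0) = c_0 / (1 - phi_1^2) = 4 / (1 - (-0.69)^2) = 4 / 0.5239 = 7.635045.
  gamma(1) = phi_1 gamma(0) = (-0.69)(7.635045) = -5.268181.
Therefore gamma(1) = -5.2682 (to 4 decimal places).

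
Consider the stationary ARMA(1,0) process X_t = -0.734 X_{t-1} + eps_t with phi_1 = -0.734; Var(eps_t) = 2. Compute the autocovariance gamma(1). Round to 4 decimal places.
\gamma(1) = -3.1827

Multiply the model equation by X_{t-k} and take expectations. With theta_0 = psi_0 = 1 and psi_j the MA(infinity) weights, this gives
  gamma(k) - sum_i phi_i gamma(k-i) = c_k,
  c_k = sigma^2 * sum_{j=k..q} theta_j psi_{j-k}   (c_k = 0 for k > q),
using gamma(-m) = gamma(m).
Pure AR (q = 0): c_0 = sigma^2 = 2, c_k = 0 for k >= 1.
Equations for k = 0 and k = 1 (AR order 1):
  gamma(0) = phi_1 gamma(1) + c_0
  gamma(1) = phi_1 gamma(0) + c_1
Substituting the second into the first: gamma(0) (1 - phi_1^2) = c_0 + phi_1 c_1, so
  gamma(0) = c_0 / (1 - phi_1^2) = 2 / (1 - (-0.734)^2) = 2 / 0.461244 = 4.3361.
  gamma(1) = phi_1 gamma(0) = (-0.734)(4.3361) = -3.182697.
Therefore gamma(1) = -3.1827 (to 4 decimal places).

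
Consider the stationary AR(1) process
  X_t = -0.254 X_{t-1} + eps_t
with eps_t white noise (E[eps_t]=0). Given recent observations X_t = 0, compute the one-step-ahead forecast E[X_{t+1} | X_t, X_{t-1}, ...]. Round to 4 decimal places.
E[X_{t+1} \mid \mathcal F_t] = 0.0000

For an AR(p) model X_t = c + sum_i phi_i X_{t-i} + eps_t, the
one-step-ahead conditional mean is
  E[X_{t+1} | X_t, ...] = c + sum_i phi_i X_{t+1-i}.
Substitute known values:
  E[X_{t+1} | ...] = (-0.254) * (0)
                   = 0.0000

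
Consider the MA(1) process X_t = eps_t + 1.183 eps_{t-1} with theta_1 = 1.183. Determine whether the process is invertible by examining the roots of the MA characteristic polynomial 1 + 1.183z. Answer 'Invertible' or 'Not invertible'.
\text{Not invertible}

The MA(q) characteristic polynomial is P(z) = 1 + 1.183z.
Invertibility requires all roots to lie outside the unit circle, i.e. |z| > 1 for every root.
This is linear in z: 1 + (1.183) z = 0  =>  z = -1/(1.183) = -0.845309,  |z| = 0.845309.
Moduli of all roots: 0.8453.
All moduli strictly greater than 1? No.
Verdict: Not invertible.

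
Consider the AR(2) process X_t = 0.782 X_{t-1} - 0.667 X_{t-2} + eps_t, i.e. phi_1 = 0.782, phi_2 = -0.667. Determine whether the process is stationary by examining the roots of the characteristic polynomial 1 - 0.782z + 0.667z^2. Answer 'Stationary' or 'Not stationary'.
\text{Stationary}

The AR(p) characteristic polynomial is P(z) = 1 - 0.782z + 0.667z^2.
Stationarity requires all roots to lie outside the unit circle, i.e. |z| > 1 for every root.
Set 1 + (-0.782) z + (0.667) z^2 = 0, i.e. a z^2 + b z + c = 0 with a = 0.667, b = -0.782, c = 1.
Discriminant D = b^2 - 4ac = (-0.782)^2 - 4*(0.667)*1 = 0.611524 - (2.668) = -2.056476.
D < 0, so the roots are the complex-conjugate pair z = (-b +/- i sqrt(-D)) / (2a) = 0.5862 +/- 1.075i.
For a conjugate pair |z|^2 = z * conj(z) = (product of roots) = c/a = 1/(0.667) = 1.49925, so |z| = sqrt(1.49925) = 1.2244 for both roots.
Moduli of all roots: 1.2244, 1.2244.
All moduli strictly greater than 1? Yes.
Verdict: Stationary.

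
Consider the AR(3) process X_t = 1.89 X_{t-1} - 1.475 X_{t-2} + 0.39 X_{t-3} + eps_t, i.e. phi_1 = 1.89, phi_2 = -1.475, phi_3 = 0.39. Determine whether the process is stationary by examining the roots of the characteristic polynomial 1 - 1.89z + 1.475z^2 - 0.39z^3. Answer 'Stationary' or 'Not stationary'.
\text{Stationary}

The AR(p) characteristic polynomial is P(z) = 1 - 1.89z + 1.475z^2 - 0.39z^3.
Stationarity requires all roots to lie outside the unit circle, i.e. |z| > 1 for every root.
Degree 3: look for a simple real root z0 first, then factor out (1 - z/z0) and solve the remaining quadratic.
Testing z0 = 2: P(2) = 1 + (-1.89)(2) + (1.475)(2)^2 + (-0.39)(2)^3
  = 1 + (-3.78) + (5.9) + (-3.12) = 0.  So z_0 = 2 is a root, |z_0| = 2.
Divide out the factor (1 - 0.5 z) = (1 - z/z0) (since 1/z0 = 0.5):
  P(z) = (1 - 0.5 z)(1 + (-1.39) z + (0.78) z^2)
  [check: z-coef -1.39 - (0.5) = -1.89; z^2-coef 0.78 - (0.5)(-1.39) = 1.475; z^3-coef -(0.5)(0.78) = -0.39.]
Remaining roots from the quadratic factor 1 + (-1.39) z + (0.78) z^2:
  Set 1 + (-1.39) z + (0.78) z^2 = 0, i.e. a z^2 + b z + c = 0 with a = 0.78, b = -1.39, c = 1.
  Discriminant D = b^2 - 4ac = (-1.39)^2 - 4*(0.78)*1 = 1.9321 - (3.12) = -1.1879.
  D < 0, so the roots are the complex-conjugate pair z = (-b +/- i sqrt(-D)) / (2a) = 0.891 +/- 0.6987i.
  For a conjugate pair |z|^2 = z * conj(z) = (product of roots) = c/a = 1/(0.78) = 1.282051, so |z| = sqrt(1.282051) = 1.1323 for both roots.
Moduli of all roots: 2.0000, 1.1323, 1.1323.
All moduli strictly greater than 1? Yes.
Verdict: Stationary.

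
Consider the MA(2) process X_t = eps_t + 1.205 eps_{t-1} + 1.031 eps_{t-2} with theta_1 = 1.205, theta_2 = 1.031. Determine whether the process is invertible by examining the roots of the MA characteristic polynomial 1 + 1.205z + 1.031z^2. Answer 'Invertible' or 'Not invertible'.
\text{Not invertible}

The MA(q) characteristic polynomial is P(z) = 1 + 1.205z + 1.031z^2.
Invertibility requires all roots to lie outside the unit circle, i.e. |z| > 1 for every root.
Set 1 + (1.205) z + (1.031) z^2 = 0, i.e. a z^2 + b z + c = 0 with a = 1.031, b = 1.205, c = 1.
Discriminant D = b^2 - 4ac = (1.205)^2 - 4*(1.031)*1 = 1.452025 - (4.124) = -2.671975.
D < 0, so the roots are the complex-conjugate pair z = (-b +/- i sqrt(-D)) / (2a) = -0.5844 +/- 0.7927i.
For a conjugate pair |z|^2 = z * conj(z) = (product of roots) = c/a = 1/(1.031) = 0.969932, so |z| = sqrt(0.969932) = 0.9849 for both roots.
Moduli of all roots: 0.9849, 0.9849.
All moduli strictly greater than 1? No.
Verdict: Not invertible.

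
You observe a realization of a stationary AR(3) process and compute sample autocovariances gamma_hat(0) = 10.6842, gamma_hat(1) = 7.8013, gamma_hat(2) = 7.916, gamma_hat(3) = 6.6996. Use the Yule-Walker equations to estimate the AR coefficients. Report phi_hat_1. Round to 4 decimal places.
\hat\phi_{1} = 0.4030

The Yule-Walker equations for an AR(p) process read, in matrix form,
  Gamma_p phi = r_p,   with   (Gamma_p)_{ij} = gamma(|i - j|),
                       (r_p)_i = gamma(i),   i,j = 1..p.
Substitute the sample gammas (Toeplitz matrix and right-hand side of size 3):
  Gamma_p = [[10.6842, 7.8013, 7.916], [7.8013, 10.6842, 7.8013], [7.916, 7.8013, 10.6842]]
  r_p     = [7.8013, 7.916, 6.6996]
Written out (R1..R3):
  (R1) 10.6842 phi_1 + 7.8013 phi_2 + 7.916 phi_3 = 7.8013
  (R2) 7.8013 phi_1 + 10.6842 phi_2 + 7.8013 phi_3 = 7.916
  (R3) 7.916 phi_1 + 7.8013 phi_2 + 10.6842 phi_3 = 6.6996
Gaussian elimination:
  R2 <- R2 - (7.8013/10.6842) R1 = R2 - (0.730172) R1:  4.987912 phi_2 + 2.021261 phi_3 = 2.219712
  R3 <- R3 - (7.916/10.6842) R1 = R3 - (0.740907) R1:  2.021261 phi_2 + 4.819179 phi_3 = 0.919561
  R3 <- R3 - (2.021261/4.987912) R2 = R3 - (0.405232) R2:  4.0001 phi_3 = 0.020063
Back-substitution:
  phi_hat_3 = 0.020063 / 4.0001 = 0.005016
  phi_hat_2 = (2.219712 - (2.021261)(0.005016)) / 4.987912 = 0.442986
  phi_hat_1 = (7.8013 - (7.8013)(0.442986) - (7.916)(0.005016)) / 10.6842 = 0.403
So phi_hat = [0.4030, 0.4430, 0.0050].
Therefore phi_hat_1 = 0.4030.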